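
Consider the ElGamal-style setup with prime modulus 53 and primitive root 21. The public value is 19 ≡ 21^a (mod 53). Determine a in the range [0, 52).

Baby-step giant-step with m = ceil(sqrt(52)) = 8.
Baby table (21^j mod 53 for j=0..7):
  0:1  1:21  2:17  3:39  4:24  5:27  6:37  7:35
Giant step factor: 21^(-8) ≡ 15 (mod 53).
Scan 19·15^i mod 53 for i = 0, 1, …:
  i=0: 19   i=1: 20   i=2: 35
Match at i=2, j=7: a = 2·8 + 7 = 23.

23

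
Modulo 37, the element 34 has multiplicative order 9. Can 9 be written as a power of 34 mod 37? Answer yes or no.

9 ∈ ⟨34⟩ iff 9^9 ≡ 1 (mod 37), since |⟨34⟩| = 9.
9^9 mod 37 = 1.
Since 1 = 1, 9 lies in the subgroup.

yes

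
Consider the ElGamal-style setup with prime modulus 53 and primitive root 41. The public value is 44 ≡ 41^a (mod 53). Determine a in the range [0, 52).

36

Baby-step giant-step with m = ceil(sqrt(52)) = 8.
Baby table (41^j mod 53 for j=0..7):
  0:1  1:41  2:38  3:21  4:13  5:3  6:17  7:8
Giant step factor: 41^(-8) ≡ 16 (mod 53).
Scan 44·16^i mod 53 for i = 0, 1, …:
  i=0: 44   i=1: 15   i=2: 28   i=3: 24
  i=4: 13
Match at i=4, j=4: a = 4·8 + 4 = 36.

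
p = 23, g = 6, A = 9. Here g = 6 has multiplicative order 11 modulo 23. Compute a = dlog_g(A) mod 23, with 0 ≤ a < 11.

Successive powers of 6 modulo 23:
  6^0=1  6^1=6  6^2=13  6^3=9
So 6^3 ≡ 9 (mod 23), giving a = 3.

3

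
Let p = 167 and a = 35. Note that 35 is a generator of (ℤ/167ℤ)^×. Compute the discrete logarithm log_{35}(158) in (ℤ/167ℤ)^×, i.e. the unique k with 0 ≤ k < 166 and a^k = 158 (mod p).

79

Baby-step giant-step with m = ceil(sqrt(166)) = 13.
Baby table (35^j mod 167 for j=0..12):
  0:1  1:35  2:56  3:123  4:130  5:41  6:99  7:125
  8:33  9:153  10:11  11:51  12:115
Giant step factor: 35^(-13) ≡ 59 (mod 167).
Scan 158·59^i mod 167 for i = 0, 1, …:
  i=0: 158   i=1: 137   i=2: 67   i=3: 112
  i=4: 95   i=5: 94   i=6: 35
Match at i=6, j=1: k = 6·13 + 1 = 79.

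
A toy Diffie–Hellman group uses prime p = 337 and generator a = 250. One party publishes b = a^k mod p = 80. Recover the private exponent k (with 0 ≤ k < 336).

139

Baby-step giant-step with m = ceil(sqrt(336)) = 19.
Baby table (250^j mod 337 for j=0..18):
  0:1  1:250  2:155  3:332  4:98  5:236  6:25  7:184
  8:168  9:212  10:91  11:171  12:288  13:219  14:156  15:245
  16:253  17:231  18:123
Giant step factor: 250^(-19) ≡ 134 (mod 337).
Scan 80·134^i mod 337 for i = 0, 1, …:
  i=0: 80   i=1: 273   i=2: 186   i=3: 323
  i=4: 146   i=5: 18   i=6: 53   i=7: 25
Match at i=7, j=6: k = 7·19 + 6 = 139.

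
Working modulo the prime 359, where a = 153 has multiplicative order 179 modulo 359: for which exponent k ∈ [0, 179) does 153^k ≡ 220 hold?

130

Baby-step giant-step with m = ceil(sqrt(179)) = 14.
Baby table (153^j mod 359 for j=0..13):
  0:1  1:153  2:74  3:193  4:91  5:281  6:272  7:331
  8:24  9:82  10:340  11:324  12:30  13:282
Giant step factor: 153^(-14) ≡ 136 (mod 359).
Scan 220·136^i mod 359 for i = 0, 1, …:
  i=0: 220   i=1: 123   i=2: 214   i=3: 25
  i=4: 169   i=5: 8   i=6: 11   i=7: 60
  i=8: 262   i=9: 91
Match at i=9, j=4: k = 9·14 + 4 = 130.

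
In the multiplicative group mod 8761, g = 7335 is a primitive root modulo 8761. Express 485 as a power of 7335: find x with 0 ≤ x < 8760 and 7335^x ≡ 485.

Baby-step giant-step with m = ceil(sqrt(8760)) = 94.
Baby table (7335^j mod 8761 for j=0..93):
  0:1  1:7335  2:924  3:5287  4:3959  5:5311  6:4779  7:1204
  8:252  9:8610  10:5062  11:652  12:7675  13:6700  14:4051  15:5534
  16:2177  17:5753  18:5279  19:6606  20:6680  21:6288  22:4576  23:1569
  24:5422  25:4191  26:7397  27:122  28:1248  29:7596  30:5461  31:1143
  32:8389  33:4812  34:6712  35:4461  36:7861  37:4294  38:695  39:7684
  40:2627  41:3606  42:551  43:2764  44:986  45:4485  46:8681  47:187
  48:4929  49:6329  50:7437  51:4409  52:3164  53:51  54:6123  55:3319
  56:6807  57:406  58:8031  59:7182  60:77  61:4091  62:1060  63:4093
  64:6969  65:5941  66:21  67:5098  68:1882  69:5895  70:4290  71:6399
  72:3988  73:7762  74:5292  75:5590  76:1170  77:4931  78:3477  79:524
  80:6222  81:2321  82:1912  83:6920  84:5727  85:7311  86:104  87:633
  88:8486  89:6666  90:8730  91:401  92:6400  93:2562
Giant step factor: 7335^(-94) ≡ 1869 (mod 8761).
Scan 485·1869^i mod 8761 for i = 0, 1, …:
  i=0: 485   i=1: 4082   i=2: 7188   i=3: 3759
  i=4: 8010   i=5: 6902   i=6: 3646   i=7: 7077
  i=8: 6564   i=9: 2716     …   i=14: 1855
  i=15: 6400
Match at i=15, j=92: x = 15·94 + 92 = 1502.

1502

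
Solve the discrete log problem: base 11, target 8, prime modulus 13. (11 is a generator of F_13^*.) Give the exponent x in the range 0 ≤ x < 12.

9

Successive powers of 11 modulo 13:
  11^0=1  11^1=11  11^2=4  11^3=5  11^4=3  11^5=7
  11^6=12  11^7=2  11^8=9  11^9=8
So 11^9 ≡ 8 (mod 13), giving x = 9.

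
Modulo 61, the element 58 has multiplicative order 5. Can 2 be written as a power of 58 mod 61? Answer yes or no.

no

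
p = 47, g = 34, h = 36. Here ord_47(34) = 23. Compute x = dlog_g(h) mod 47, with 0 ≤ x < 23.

9

Successive powers of 34 modulo 47:
  34^0=1  34^1=34  34^2=28  34^3=12  34^4=32  34^5=7
  34^6=3  34^7=8  34^8=37  34^9=36
So 34^9 ≡ 36 (mod 47), giving x = 9.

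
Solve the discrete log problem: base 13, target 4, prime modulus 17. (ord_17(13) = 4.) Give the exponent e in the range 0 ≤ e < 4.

3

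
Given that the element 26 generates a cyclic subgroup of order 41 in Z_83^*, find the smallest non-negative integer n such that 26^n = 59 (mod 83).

Baby-step giant-step with m = ceil(sqrt(41)) = 7.
Baby table (26^j mod 83 for j=0..6):
  0:1  1:26  2:12  3:63  4:61  5:9  6:68
Giant step factor: 26^(-7) ≡ 10 (mod 83).
Scan 59·10^i mod 83 for i = 0, 1, …:
  i=0: 59   i=1: 9
Match at i=1, j=5: n = 1·7 + 5 = 12.

12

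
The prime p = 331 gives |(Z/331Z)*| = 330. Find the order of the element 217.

330

The order of 217 must divide p − 1 = 330 = 2 · 3 · 5 · 11.
Divisors: 1, 2, 3, 5, 6, 10, 11, 15, 22, 30, 33, 55, 66, 110, 165, 330.
Check each in increasing order: 217^1 ≡ 217;  217^2 ≡ 87;  217^3 ≡ 12;  217^5 ≡ 51;  217^6 ≡ 144;  217^10 ≡ 284;  217^11 ≡ 62;  217^15 ≡ 251;  217^22 ≡ 203;  217^30 ≡ 111;  217^33 ≡ 8;  217^55 ≡ 300;  217^66 ≡ 64;  217^110 ≡ 299;  217^165 ≡ 330;  217^330 ≡ 1.
Smallest exponent giving 1 is 330.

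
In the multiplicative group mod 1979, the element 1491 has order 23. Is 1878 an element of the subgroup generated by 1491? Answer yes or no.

no

1878 ∈ ⟨1491⟩ iff 1878^23 ≡ 1 (mod 1979), since |⟨1491⟩| = 23.
1878^23 mod 1979 = 1507.
Since 1507 ≠ 1, 1878 does not lie in the subgroup.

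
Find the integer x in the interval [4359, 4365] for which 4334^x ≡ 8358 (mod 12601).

4360

Compute 4334^4359 mod 12601 = 4619, then multiply by 4334 repeatedly:
  4334^4359=4619  4334^4360=8358
Found 8358 at exponent 4360.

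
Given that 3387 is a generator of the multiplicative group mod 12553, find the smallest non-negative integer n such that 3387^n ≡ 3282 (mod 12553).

9624

Baby-step giant-step with m = ceil(sqrt(12552)) = 113.
Baby table (3387^j mod 12553 for j=0..112):
  0:1  1:3387  2:10880  3:7505  4:12163  5:9688  6:12267  7:10452
  8:1464  9:133  10:11116  11:3445  12:6478  13:10895  14:8098  15:12174
  16:9286  17:6417  18:5136  19:9727  20:6277  21:7970  22:5440  23:10029
  24:12358  25:4844  26:12410  27:5226  28:732  29:6343  30:5558  31:7999
  32:3239  33:11724  34:4049  35:6087  36:4643  37:9485  38:2568  39:11140
  40:9415  41:3985  42:2720  43:11291  44:6179  45:2422  46:6205  47:2613
  48:366  49:9448  50:2779  51:10276  52:7896  53:5862  54:8301  55:9320
  56:8598  57:11019  58:1284  59:5570  60:10984  61:8269  62:1360  63:11922
  64:9366  65:1211  66:9379  67:7583  68:183  69:4724  70:7666  71:5138
  72:3948  73:2931  74:10427  75:4660  76:4299  77:11786  78:642  79:2785
  80:5492  81:10411  82:680  83:5961  84:4683  85:6882  86:10966  87:10068
  88:6368  89:2362  90:3833  91:2569  92:1974  93:7742  94:11490  95:2330
  96:8426  97:5893  98:321  99:7669  100:2746  101:11482  102:340  103:9257
  104:8618  105:3441  106:5483  107:5034  108:3184  109:1181  110:8193  111:7561
  112:987
Giant step factor: 3387^(-113) ≡ 3619 (mod 12553).
Scan 3282·3619^i mod 12553 for i = 0, 1, …:
  i=0: 3282   i=1: 2420   i=2: 8539   i=3: 9708
  i=4: 9958   i=5: 10892   i=6: 1728   i=7: 2238
  i=8: 2637   i=9: 3023     …   i=84: 6770
  i=85: 9727
Match at i=85, j=19: n = 85·113 + 19 = 9624.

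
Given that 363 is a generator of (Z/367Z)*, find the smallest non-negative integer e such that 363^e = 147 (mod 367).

Baby-step giant-step with m = ceil(sqrt(366)) = 20.
Baby table (363^j mod 367 for j=0..19):
  0:1  1:363  2:16  3:303  4:256  5:77  6:59  7:131
  8:210  9:261  10:57  11:139  12:178  13:22  14:279  15:352
  16:60  17:127  18:226  19:197
Giant step factor: 363^(-20) ≡ 333 (mod 367).
Scan 147·333^i mod 367 for i = 0, 1, …:
  i=0: 147   i=1: 140   i=2: 11   i=3: 360
  i=4: 238   i=5: 349   i=6: 245   i=7: 111
  i=8: 263   i=9: 233     …   i=15: 266
  i=16: 131
Match at i=16, j=7: e = 16·20 + 7 = 327.

327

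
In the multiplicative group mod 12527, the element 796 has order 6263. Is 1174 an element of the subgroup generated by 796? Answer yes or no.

yes

1174 ∈ ⟨796⟩ iff 1174^6263 ≡ 1 (mod 12527), since |⟨796⟩| = 6263.
1174^6263 mod 12527 = 1.
Since 1 = 1, 1174 lies in the subgroup.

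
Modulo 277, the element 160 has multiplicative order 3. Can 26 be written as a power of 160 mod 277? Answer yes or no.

26 ∈ ⟨160⟩ iff 26^3 ≡ 1 (mod 277), since |⟨160⟩| = 3.
26^3 mod 277 = 125.
Since 125 ≠ 1, 26 does not lie in the subgroup.

no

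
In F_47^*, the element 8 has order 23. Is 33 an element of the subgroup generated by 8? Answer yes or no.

no

33 ∈ ⟨8⟩ iff 33^23 ≡ 1 (mod 47), since |⟨8⟩| = 23.
33^23 mod 47 = 46.
Since 46 ≠ 1, 33 does not lie in the subgroup.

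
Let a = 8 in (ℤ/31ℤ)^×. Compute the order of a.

5

The order of 8 must divide p − 1 = 30 = 2 · 3 · 5.
Divisors: 1, 2, 3, 5, 6, 10, 15, 30.
Check each in increasing order: 8^1 ≡ 8;  8^2 ≡ 2;  8^3 ≡ 16;  8^5 ≡ 1.
Smallest exponent giving 1 is 5.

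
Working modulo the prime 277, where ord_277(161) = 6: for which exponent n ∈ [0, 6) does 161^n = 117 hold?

5

Successive powers of 161 modulo 277:
  161^0=1  161^1=161  161^2=160  161^3=276  161^4=116  161^5=117
So 161^5 ≡ 117 (mod 277), giving n = 5.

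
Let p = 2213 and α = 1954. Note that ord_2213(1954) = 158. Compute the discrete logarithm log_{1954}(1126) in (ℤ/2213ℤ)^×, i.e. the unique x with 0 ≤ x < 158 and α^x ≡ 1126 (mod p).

Baby-step giant-step with m = ceil(sqrt(158)) = 13.
Baby table (1954^j mod 2213 for j=0..12):
  0:1  1:1954  2:691  3:284  4:1686  5:1500  6:988  7:816
  8:1104  9:1754  10:1592  11:1503  12:211
Giant step factor: 1954^(-13) ≡ 311 (mod 2213).
Scan 1126·311^i mod 2213 for i = 0, 1, …:
  i=0: 1126   i=1: 532   i=2: 1690   i=3: 1109
  i=4: 1884   i=5: 1692   i=6: 1731   i=7: 582
  i=8: 1749   i=9: 1754
Match at i=9, j=9: x = 9·13 + 9 = 126.

126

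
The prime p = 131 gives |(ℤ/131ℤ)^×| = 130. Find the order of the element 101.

The order of 101 must divide p − 1 = 130 = 2 · 5 · 13.
Divisors: 1, 2, 5, 10, 13, 26, 65, 130.
Check each in increasing order: 101^1 ≡ 101;  101^2 ≡ 114;  101^5 ≡ 107;  101^10 ≡ 52;  101^13 ≡ 58;  101^26 ≡ 89;  101^65 ≡ 1.
Smallest exponent giving 1 is 65.

65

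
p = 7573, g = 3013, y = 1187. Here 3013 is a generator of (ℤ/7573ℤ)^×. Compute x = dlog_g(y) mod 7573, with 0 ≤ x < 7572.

Baby-step giant-step with m = ceil(sqrt(7572)) = 88.
Baby table (3013^j mod 7573 for j=0..87):
  0:1  1:3013  2:5715  3:5866  4:6449  5:6092  6:5817  7:2699
  8:6258  9:6157  10:4764  11:3097  12:1325  13:1254  14:6948  15:2552
  16:2581  17:6655  18:5784  19:1719  20:6988  21:1904  22:3991  23:6532
  24:6262  25:3063  26:4905  27:3842  28:4402  29:2903  30:7497  31:5775
  32:4894  33:991  34:2121  35:6534  36:4715  37:6920  38:1491  39:1594
  40:1440  41:6964  42:5322  43:3145  44:2062  45:2946  46:742  47:1611
  48:7223  49:5670  50:6595  51:6756  52:7177  53:3386  54:1187  55:1975
  56:5870  57:3355  58:6233  59:6562  60:5776  61:334  62:6706  63:414
  64:5410  65:3234  66:5164  67:4190  68:279  69:24  70:4155  71:846
  72:4470  73:3316  74:2321  75:3294  76:4192  77:6305  78:3881  79:741
  80:6171  81:1508  82:7377  83:146  84:664  85:1360  86:687  87:2502
Giant step factor: 3013^(-88) ≡ 4337 (mod 7573).
Scan 1187·4337^i mod 7573 for i = 0, 1, …:
  i=0: 1187
Match at i=0, j=54: x = 0·88 + 54 = 54.

54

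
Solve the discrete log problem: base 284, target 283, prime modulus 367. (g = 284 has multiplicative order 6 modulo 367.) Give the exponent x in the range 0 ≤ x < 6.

Successive powers of 284 modulo 367:
  284^0=1  284^1=284  284^2=283
So 284^2 ≡ 283 (mod 367), giving x = 2.

2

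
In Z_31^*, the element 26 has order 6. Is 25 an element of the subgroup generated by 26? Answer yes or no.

⟨26⟩ has order 6; its elements mod 31 are {1, 5, 6, 25, 26, 30}.
25 is in this set.

yes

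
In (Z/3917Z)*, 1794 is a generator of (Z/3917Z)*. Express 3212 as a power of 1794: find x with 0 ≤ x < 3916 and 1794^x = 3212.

Baby-step giant-step with m = ceil(sqrt(3916)) = 63.
Baby table (1794^j mod 3917 for j=0..62):
  0:1  1:1794  2:2579  3:749  4:175  5:590  6:870  7:1814
  8:3206  9:1408  10:3404  11:173  12:919  13:3546  14:316  15:2856
  16:228  17:1664  18:462  19:2341  20:730  21:1342  22:2510  23:2307
  24:2406  25:3747  26:546  27:274  28:1931  29:1586  30:1542  31:946
  32:1063  33:3360  34:3494  35:1036  36:1926  37:450  38:398  39:1118
  40:188  41:410  42:3061  43:3717  44:1564  45:1244  46:2963  47:253
  48:3427  49:2265  50:1481  51:1188  52:424  53:758  54:653  55:299
  56:3694  57:3389  58:682  59:1404  60:145  61:1608  62:1840
Giant step factor: 1794^(-63) ≡ 1697 (mod 3917).
Scan 3212·1697^i mod 3917 for i = 0, 1, …:
  i=0: 3212   i=1: 2217   i=2: 1929   i=3: 2818
  i=4: 3406   i=5: 2407   i=6: 3165   i=7: 798
  i=8: 2841   i=9: 3267     …   i=20: 830
  i=21: 2307
Match at i=21, j=23: x = 21·63 + 23 = 1346.

1346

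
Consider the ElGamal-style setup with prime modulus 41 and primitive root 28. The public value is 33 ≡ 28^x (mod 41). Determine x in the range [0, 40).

Successive powers of 28 modulo 41:
  28^0=1  28^1=28  28^2=5  28^3=17  28^4=25  28^5=3
  28^6=2  28^7=15  28^8=10  28^9=34  28^10=9  28^11=6
  28^12=4  28^13=30  28^14=20  28^15=27  28^16=18  28^17=12
  28^18=8  28^19=19  28^20=40  28^21=13  28^22=36  28^23=24
  28^24=16  28^25=38  28^26=39  28^27=26  28^28=31  28^29=7
  28^30=32  28^31=35  28^32=37  28^33=11  28^34=21  28^35=14
  28^36=23  28^37=29  28^38=33
So 28^38 ≡ 33 (mod 41), giving x = 38.

38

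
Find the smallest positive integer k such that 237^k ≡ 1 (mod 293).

146

The order of 237 must divide p − 1 = 292 = 2^2 · 73.
Divisors: 1, 2, 4, 73, 146, 292.
Check each in increasing order: 237^1 ≡ 237;  237^2 ≡ 206;  237^4 ≡ 244;  237^73 ≡ 292;  237^146 ≡ 1.
Smallest exponent giving 1 is 146.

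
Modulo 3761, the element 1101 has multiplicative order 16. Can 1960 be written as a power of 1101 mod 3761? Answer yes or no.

no

⟨1101⟩ has order 16; its elements mod 3761 are {1, 490, 604, 693, 1080, 1101, 1159, 1667, 2094, 2602, 2660, 2681, 3068, 3157, 3271, 3760}.
1960 is not in this set.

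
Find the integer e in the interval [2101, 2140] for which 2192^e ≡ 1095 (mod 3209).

Compute 2192^2101 mod 3209 = 881, then multiply by 2192 repeatedly:
  2192^2101=881  2192^2102=2543  2192^2103=223  2192^2104=1048  2192^2105=2781
  2192^2106=2061  2192^2107=2649  2192^2108=1527  2192^2109=197  2192^2110=1818
  2192^2111=2687  2192^2112=1389  2192^2113=2556  2192^2114=3047  2192^2115=1095
Found 1095 at exponent 2115.

2115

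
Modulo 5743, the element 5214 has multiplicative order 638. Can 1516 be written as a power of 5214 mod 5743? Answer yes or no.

1516 ∈ ⟨5214⟩ iff 1516^638 ≡ 1 (mod 5743), since |⟨5214⟩| = 638.
1516^638 mod 5743 = 200.
Since 200 ≠ 1, 1516 does not lie in the subgroup.

no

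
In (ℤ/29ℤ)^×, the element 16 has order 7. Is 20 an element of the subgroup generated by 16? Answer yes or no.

⟨16⟩ has order 7; its elements mod 29 are {1, 7, 16, 20, 23, 24, 25}.
20 is in this set.

yes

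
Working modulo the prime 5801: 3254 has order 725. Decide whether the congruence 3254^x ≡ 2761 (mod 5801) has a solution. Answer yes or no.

yes

2761 ∈ ⟨3254⟩ iff 2761^725 ≡ 1 (mod 5801), since |⟨3254⟩| = 725.
2761^725 mod 5801 = 1.
Since 1 = 1, 2761 lies in the subgroup.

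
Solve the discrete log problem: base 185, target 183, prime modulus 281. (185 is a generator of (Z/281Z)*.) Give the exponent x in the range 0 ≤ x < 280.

188

Baby-step giant-step with m = ceil(sqrt(280)) = 17.
Baby table (185^j mod 281 for j=0..16):
  0:1  1:185  2:224  3:133  4:158  5:6  6:267  7:220
  8:236  9:105  10:36  11:197  12:196  13:11  14:68  15:216
  16:58
Giant step factor: 185^(-17) ≡ 254 (mod 281).
Scan 183·254^i mod 281 for i = 0, 1, …:
  i=0: 183   i=1: 117   i=2: 213   i=3: 150
  i=4: 165   i=5: 41   i=6: 17   i=7: 103
  i=8: 29   i=9: 60   i=10: 66   i=11: 185
Match at i=11, j=1: x = 11·17 + 1 = 188.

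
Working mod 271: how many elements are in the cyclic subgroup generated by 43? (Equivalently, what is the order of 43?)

270

The order of 43 must divide p − 1 = 270 = 2 · 3^3 · 5.
Divisors: 1, 2, 3, 5, 6, 9, 10, 15, 18, 27, 30, 45, 54, 90, 135, 270.
Check each in increasing order: 43^1 ≡ 43;  43^2 ≡ 223;  43^3 ≡ 104;  43^5 ≡ 157;  43^6 ≡ 247;  43^9 ≡ 214;  43^10 ≡ 259;  43^15 ≡ 13;  43^18 ≡ 268;  43^27 ≡ 171;  43^30 ≡ 169;  43^45 ≡ 29;  43^54 ≡ 244;  43^90 ≡ 28;  43^135 ≡ 270;  43^270 ≡ 1.
Smallest exponent giving 1 is 270.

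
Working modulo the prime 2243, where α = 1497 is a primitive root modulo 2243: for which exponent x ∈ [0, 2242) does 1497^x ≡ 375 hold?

Baby-step giant-step with m = ceil(sqrt(2242)) = 48.
Baby table (1497^j mod 2243 for j=0..47):
  0:1  1:1497  2:252  3:420  4:700  5:419  6:1446  7:167
  8:1026  9:1710  10:607  11:264  12:440  13:1481  14:973  15:874
  16:709  17:434  18:1471  19:1704  20:597  21:995  22:163  23:1767
  24:702  25:1170  26:1950  27:1007  28:183  29:305  30:1256  31:598
  32:249  33:415  34:2187  35:1402  36:1589  37:1153  38:1174  39:1209
  40:2015  41:1863  42:862  43:689  44:1896  45:917  46:33  47:55
Giant step factor: 1497^(-48) ≡ 1460 (mod 2243).
Scan 375·1460^i mod 2243 for i = 0, 1, …:
  i=0: 375   i=1: 208   i=2: 875   i=3: 1233
  i=4: 1294   i=5: 634   i=6: 1524   i=7: 2227
  i=8: 1313   i=9: 1458   i=10: 73   i=11: 1159
  i=12: 918   i=13: 1209
Match at i=13, j=39: x = 13·48 + 39 = 663.

663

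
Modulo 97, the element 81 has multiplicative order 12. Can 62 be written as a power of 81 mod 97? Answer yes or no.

yes

⟨81⟩ has order 12; its elements mod 97 are {1, 6, 16, 22, 35, 36, 61, 62, 75, 81, 91, 96}.
62 is in this set.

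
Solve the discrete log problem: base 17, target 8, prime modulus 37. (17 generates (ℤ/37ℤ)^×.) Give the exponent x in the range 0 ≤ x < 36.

21

Successive powers of 17 modulo 37:
  17^0=1  17^1=17  17^2=30  17^3=29  17^4=12  17^5=19
  17^6=27  17^7=15  17^8=33  17^9=6  17^10=28  17^11=32
  17^12=26  17^13=35  17^14=3  17^15=14  17^16=16  17^17=13
  17^18=36  17^19=20  17^20=7  17^21=8
So 17^21 ≡ 8 (mod 37), giving x = 21.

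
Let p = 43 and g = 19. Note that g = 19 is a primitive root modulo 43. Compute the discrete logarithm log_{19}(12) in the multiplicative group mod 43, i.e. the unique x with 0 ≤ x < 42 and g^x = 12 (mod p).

Baby-step giant-step with m = ceil(sqrt(42)) = 7.
Baby table (19^j mod 43 for j=0..6):
  0:1  1:19  2:17  3:22  4:31  5:30  6:11
Giant step factor: 19^(-7) ≡ 7 (mod 43).
Scan 12·7^i mod 43 for i = 0, 1, …:
  i=0: 12   i=1: 41   i=2: 29   i=3: 31
Match at i=3, j=4: x = 3·7 + 4 = 25.

25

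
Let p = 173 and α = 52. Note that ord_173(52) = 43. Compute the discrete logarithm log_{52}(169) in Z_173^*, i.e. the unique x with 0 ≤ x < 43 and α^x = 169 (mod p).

15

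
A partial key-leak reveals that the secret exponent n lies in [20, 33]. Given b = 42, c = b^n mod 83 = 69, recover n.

32

Compute 42^20 mod 83 = 9, then multiply by 42 repeatedly:
  42^20=9  42^21=46  42^22=23  42^23=53  42^24=68
  42^25=34  42^26=17  42^27=50  42^28=25  42^29=54
  42^30=27  42^31=55  42^32=69
Found 69 at exponent 32.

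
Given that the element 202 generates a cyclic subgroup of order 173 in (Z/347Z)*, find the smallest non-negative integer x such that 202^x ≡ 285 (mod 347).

120

Baby-step giant-step with m = ceil(sqrt(173)) = 14.
Baby table (202^j mod 347 for j=0..13):
  0:1  1:202  2:205  3:117  4:38  5:42  6:156  7:282
  8:56  9:208  10:29  11:306  12:46  13:270
Giant step factor: 202^(-14) ≡ 256 (mod 347).
Scan 285·256^i mod 347 for i = 0, 1, …:
  i=0: 285   i=1: 90   i=2: 138   i=3: 281
  i=4: 107   i=5: 326   i=6: 176   i=7: 293
  i=8: 56
Match at i=8, j=8: x = 8·14 + 8 = 120.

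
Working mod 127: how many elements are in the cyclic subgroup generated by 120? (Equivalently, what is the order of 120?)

The order of 120 must divide p − 1 = 126 = 2 · 3^2 · 7.
Divisors: 1, 2, 3, 6, 7, 9, 14, 18, 21, 42, 63, 126.
Check each in increasing order: 120^1 ≡ 120;  120^2 ≡ 49;  120^3 ≡ 38;  120^6 ≡ 47;  120^7 ≡ 52;  120^9 ≡ 8;  120^14 ≡ 37;  120^18 ≡ 64;  120^21 ≡ 19;  120^42 ≡ 107;  120^63 ≡ 1.
Smallest exponent giving 1 is 63.

63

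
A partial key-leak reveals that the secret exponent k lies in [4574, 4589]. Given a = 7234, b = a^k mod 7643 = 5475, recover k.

Compute 7234^4574 mod 7643 = 4621, then multiply by 7234 repeatedly:
  7234^4574=4621  7234^4575=5475
Found 5475 at exponent 4575.

4575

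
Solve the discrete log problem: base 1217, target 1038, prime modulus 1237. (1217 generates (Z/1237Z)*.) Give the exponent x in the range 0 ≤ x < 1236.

920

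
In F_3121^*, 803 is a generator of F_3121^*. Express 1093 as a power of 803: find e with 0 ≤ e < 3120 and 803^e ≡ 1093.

3042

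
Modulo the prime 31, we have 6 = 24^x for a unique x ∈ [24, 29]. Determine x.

Compute 24^24 mod 31 = 8, then multiply by 24 repeatedly:
  24^24=8  24^25=6
Found 6 at exponent 25.

25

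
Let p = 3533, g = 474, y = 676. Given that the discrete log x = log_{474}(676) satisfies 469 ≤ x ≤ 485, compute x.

Compute 474^469 mod 3533 = 1423, then multiply by 474 repeatedly:
  474^469=1423  474^470=3232  474^471=2179  474^472=1210  474^473=1194
  474^474=676
Found 676 at exponent 474.

474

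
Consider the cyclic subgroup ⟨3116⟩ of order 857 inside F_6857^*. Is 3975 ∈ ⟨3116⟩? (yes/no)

yes

3975 ∈ ⟨3116⟩ iff 3975^857 ≡ 1 (mod 6857), since |⟨3116⟩| = 857.
3975^857 mod 6857 = 1.
Since 1 = 1, 3975 lies in the subgroup.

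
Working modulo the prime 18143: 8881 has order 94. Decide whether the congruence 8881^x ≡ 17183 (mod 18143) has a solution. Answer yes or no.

yes

17183 ∈ ⟨8881⟩ iff 17183^94 ≡ 1 (mod 18143), since |⟨8881⟩| = 94.
17183^94 mod 18143 = 1.
Since 1 = 1, 17183 lies in the subgroup.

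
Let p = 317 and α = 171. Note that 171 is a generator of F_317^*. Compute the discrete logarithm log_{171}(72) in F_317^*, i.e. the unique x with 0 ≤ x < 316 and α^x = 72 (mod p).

261

Baby-step giant-step with m = ceil(sqrt(316)) = 18.
Baby table (171^j mod 317 for j=0..17):
  0:1  1:171  2:77  3:170  4:223  5:93  6:53  7:187
  8:277  9:134  10:90  11:174  12:273  13:84  14:99  15:128
  16:15  17:29
Giant step factor: 171^(-18) ≡ 216 (mod 317).
Scan 72·216^i mod 317 for i = 0, 1, …:
  i=0: 72   i=1: 19   i=2: 300   i=3: 132
  i=4: 299   i=5: 233   i=6: 242   i=7: 284
  i=8: 163   i=9: 21     …   i=13: 74
  i=14: 134
Match at i=14, j=9: x = 14·18 + 9 = 261.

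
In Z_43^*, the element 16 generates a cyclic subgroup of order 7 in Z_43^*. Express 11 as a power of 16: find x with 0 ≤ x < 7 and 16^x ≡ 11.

Successive powers of 16 modulo 43:
  16^0=1  16^1=16  16^2=41  16^3=11
So 16^3 ≡ 11 (mod 43), giving x = 3.

3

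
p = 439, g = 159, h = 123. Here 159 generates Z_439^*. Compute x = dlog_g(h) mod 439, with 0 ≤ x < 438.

46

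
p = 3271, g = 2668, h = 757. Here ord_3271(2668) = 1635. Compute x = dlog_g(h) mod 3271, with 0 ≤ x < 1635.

Baby-step giant-step with m = ceil(sqrt(1635)) = 41.
Baby table (2668^j mod 3271 for j=0..40):
  0:1  1:2668  2:528  3:2174  4:749  5:3022  6:2952  7:2639
  8:1660  9:3217  10:3123  11:927  12:360  13:2077  14:362  15:871
  16:1418  17:1948  18:2916  19:1450  20:2278  21:186  22:2327  23:78
  24:2031  25:1932  26:2751  27:2815  28:204  29:1286  30:3040  31:1911
  32:2330  33:1540  34:344  35:1912  36:1727  37:2068  38:2518  39:2661
  40:1478
Giant step factor: 2668^(-41) ≡ 879 (mod 3271).
Scan 757·879^i mod 3271 for i = 0, 1, …:
  i=0: 757   i=1: 1390   i=2: 1727
Match at i=2, j=36: x = 2·41 + 36 = 118.

118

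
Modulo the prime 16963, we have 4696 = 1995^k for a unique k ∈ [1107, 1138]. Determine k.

Compute 1995^1107 mod 16963 = 5585, then multiply by 1995 repeatedly:
  1995^1107=5585  1995^1108=14347  1995^1109=5684  1995^1110=8296  1995^1111=11595
  1995^1112=11456  1995^1113=5559  1995^1114=13366  1995^1115=16297  1995^1116=11407
  1995^1117=9582  1995^1118=15752  1995^1119=9764  1995^1120=5656  1995^1121=3325
  1995^1122=842  1995^1123=453  1995^1124=4696
Found 4696 at exponent 1124.

1124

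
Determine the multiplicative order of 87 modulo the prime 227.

113

The order of 87 must divide p − 1 = 226 = 2 · 113.
Divisors: 1, 2, 113, 226.
Check each in increasing order: 87^1 ≡ 87;  87^2 ≡ 78;  87^113 ≡ 1.
Smallest exponent giving 1 is 113.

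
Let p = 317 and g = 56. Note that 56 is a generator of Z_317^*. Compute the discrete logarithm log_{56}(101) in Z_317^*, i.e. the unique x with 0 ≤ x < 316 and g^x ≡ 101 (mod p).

196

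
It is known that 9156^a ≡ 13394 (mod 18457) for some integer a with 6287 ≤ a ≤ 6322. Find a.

6295

Compute 9156^6287 mod 18457 = 5609, then multiply by 9156 repeatedly:
  9156^6287=5609  9156^6288=8630  9156^6289=1863  9156^6290=3360  9156^6291=14798
  9156^6292=16108  9156^6293=13418  9156^6294=5416  9156^6295=13394
Found 13394 at exponent 6295.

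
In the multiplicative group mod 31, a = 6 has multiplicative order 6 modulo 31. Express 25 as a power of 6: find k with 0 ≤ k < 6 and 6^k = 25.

Successive powers of 6 modulo 31:
  6^0=1  6^1=6  6^2=5  6^3=30  6^4=25
So 6^4 ≡ 25 (mod 31), giving k = 4.

4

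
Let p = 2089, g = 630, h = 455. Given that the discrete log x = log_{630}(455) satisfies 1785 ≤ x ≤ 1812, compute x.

1799

Compute 630^1785 mod 2089 = 2051, then multiply by 630 repeatedly:
  630^1785=2051  630^1786=1128  630^1787=380  630^1788=1254  630^1789=378
  630^1790=2083  630^1791=398  630^1792=60  630^1793=198  630^1794=1489
  630^1795=109  630^1796=1822  630^1797=999  630^1798=581  630^1799=455
Found 455 at exponent 1799.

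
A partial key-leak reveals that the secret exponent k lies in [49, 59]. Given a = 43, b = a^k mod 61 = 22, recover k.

Compute 43^49 mod 61 = 6, then multiply by 43 repeatedly:
  43^49=6  43^50=14  43^51=53  43^52=22
Found 22 at exponent 52.

52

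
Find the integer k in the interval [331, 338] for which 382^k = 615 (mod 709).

Compute 382^331 mod 709 = 615, then multiply by 382 repeatedly:
  382^331=615
Found 615 at exponent 331.

331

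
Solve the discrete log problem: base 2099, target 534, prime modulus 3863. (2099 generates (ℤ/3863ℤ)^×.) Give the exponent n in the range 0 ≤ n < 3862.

Baby-step giant-step with m = ceil(sqrt(3862)) = 63.
Baby table (2099^j mod 3863 for j=0..62):
  0:1  1:2099  2:1981  3:1531  4:3416  5:456  6:2983  7:3257
  8:2796  9:907  10:3197  11:472  12:1800  13:186  14:251  15:1481
  16:2767  17:1844  18:3693  19:2429  20:3174  21:2414  22:2593  23:3603
  24:2806  25:2582  26:3692  27:330  28:1193  29:883  30:3040  31:3147
  32:3686  33:3188  34:896  35:3286  36:1859  37:411  38:1240  39:2961
  40:3435  41:1707  42:1992  43:1442  44:2029  45:1845  46:1929  47:547
  48:842  49:1967  50:3049  51:2723  52:2200  53:1515  54:736  55:3527
  56:1665  57:2683  58:3226  59:3398  60:1304  61:2092  62:2740
Giant step factor: 2099^(-63) ≡ 1841 (mod 3863).
Scan 534·1841^i mod 3863 for i = 0, 1, …:
  i=0: 534   i=1: 1892   i=2: 2609   i=3: 1460
  i=4: 3075   i=5: 1780   i=6: 1156   i=7: 3546
  i=8: 3579   i=9: 2524     …   i=54: 1632
  i=55: 2961
Match at i=55, j=39: n = 55·63 + 39 = 3504.

3504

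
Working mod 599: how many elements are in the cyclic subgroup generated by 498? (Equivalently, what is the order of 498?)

The order of 498 must divide p − 1 = 598 = 2 · 13 · 23.
Divisors: 1, 2, 13, 23, 26, 46, 299, 598.
Check each in increasing order: 498^1 ≡ 498;  498^2 ≡ 18;  498^13 ≡ 426;  498^23 ≡ 1.
Smallest exponent giving 1 is 23.

23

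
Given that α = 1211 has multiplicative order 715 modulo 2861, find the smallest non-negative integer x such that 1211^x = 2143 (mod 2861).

449

Baby-step giant-step with m = ceil(sqrt(715)) = 27.
Baby table (1211^j mod 2861 for j=0..26):
  0:1  1:1211  2:1689  3:2625  4:304  5:1936  6:1337  7:2642
  8:864  9:2039  10:186  11:2088  12:2305  13:1880  14:2185  15:2471
  16:2636  17:2181  18:488  19:1602  20:264  21:2133  22:2441  23:638
  24:148  25:1846  26:1065
Giant step factor: 1211^(-27) ≡ 24 (mod 2861).
Scan 2143·24^i mod 2861 for i = 0, 1, …:
  i=0: 2143   i=1: 2795   i=2: 1277   i=3: 2038
  i=4: 275   i=5: 878   i=6: 1045   i=7: 2192
  i=8: 1110   i=9: 891     …   i=15: 1879
  i=16: 2181
Match at i=16, j=17: x = 16·27 + 17 = 449.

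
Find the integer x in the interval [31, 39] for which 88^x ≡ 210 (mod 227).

36

Compute 88^31 mod 227 = 15, then multiply by 88 repeatedly:
  88^31=15  88^32=185  88^33=163  88^34=43  88^35=152
  88^36=210
Found 210 at exponent 36.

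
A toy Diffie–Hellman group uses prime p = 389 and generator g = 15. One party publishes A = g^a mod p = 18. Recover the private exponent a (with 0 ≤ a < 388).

301

Baby-step giant-step with m = ceil(sqrt(388)) = 20.
Baby table (15^j mod 389 for j=0..19):
  0:1  1:15  2:225  3:263  4:55  5:47  6:316  7:72
  8:302  9:251  10:264  11:70  12:272  13:190  14:127  15:349
  16:178  17:336  18:372  19:134
Giant step factor: 15^(-20) ≡ 6 (mod 389).
Scan 18·6^i mod 389 for i = 0, 1, …:
  i=0: 18   i=1: 108   i=2: 259   i=3: 387
  i=4: 377   i=5: 317   i=6: 346   i=7: 131
  i=8: 8   i=9: 48     …   i=14: 197
  i=15: 15
Match at i=15, j=1: a = 15·20 + 1 = 301.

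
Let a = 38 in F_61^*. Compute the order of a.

20

The order of 38 must divide p − 1 = 60 = 2^2 · 3 · 5.
Divisors: 1, 2, 3, 4, 5, 6, 10, 12, 15, 20, 30, 60.
Check each in increasing order: 38^1 ≡ 38;  38^2 ≡ 41;  38^3 ≡ 33;  38^4 ≡ 34;  38^5 ≡ 11;  38^6 ≡ 52;  38^10 ≡ 60;  38^12 ≡ 20;  38^15 ≡ 50;  38^20 ≡ 1.
Smallest exponent giving 1 is 20.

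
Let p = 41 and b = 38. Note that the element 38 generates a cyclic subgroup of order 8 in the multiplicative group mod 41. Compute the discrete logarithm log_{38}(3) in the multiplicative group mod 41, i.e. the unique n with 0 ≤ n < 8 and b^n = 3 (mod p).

5

Successive powers of 38 modulo 41:
  38^0=1  38^1=38  38^2=9  38^3=14  38^4=40  38^5=3
So 38^5 ≡ 3 (mod 41), giving n = 5.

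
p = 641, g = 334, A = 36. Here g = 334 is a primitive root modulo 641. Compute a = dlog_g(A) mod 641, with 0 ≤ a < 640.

Baby-step giant-step with m = ceil(sqrt(640)) = 26.
Baby table (334^j mod 641 for j=0..25):
  0:1  1:334  2:22  3:297  4:484  5:124  6:392  7:164
  8:291  9:403  10:633  11:533  12:465  13:188  14:615  15:290
  16:69  17:611  18:236  19:622  20:64  21:223  22:126  23:419
  24:208  25:244
Giant step factor: 334^(-26) ≡ 605 (mod 641).
Scan 36·605^i mod 641 for i = 0, 1, …:
  i=0: 36   i=1: 627   i=2: 504   i=3: 445
  i=4: 5   i=5: 461   i=6: 70   i=7: 44
  i=8: 339   i=9: 616   i=10: 259   i=11: 291
Match at i=11, j=8: a = 11·26 + 8 = 294.

294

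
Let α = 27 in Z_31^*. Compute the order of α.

The order of 27 must divide p − 1 = 30 = 2 · 3 · 5.
Divisors: 1, 2, 3, 5, 6, 10, 15, 30.
Check each in increasing order: 27^1 ≡ 27;  27^2 ≡ 16;  27^3 ≡ 29;  27^5 ≡ 30;  27^6 ≡ 4;  27^10 ≡ 1.
Smallest exponent giving 1 is 10.

10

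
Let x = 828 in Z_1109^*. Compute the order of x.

The order of 828 must divide p − 1 = 1108 = 2^2 · 277.
Divisors: 1, 2, 4, 277, 554, 1108.
Check each in increasing order: 828^1 ≡ 828;  828^2 ≡ 222;  828^4 ≡ 488;  828^277 ≡ 354;  828^554 ≡ 1108;  828^1108 ≡ 1.
Smallest exponent giving 1 is 1108.

1108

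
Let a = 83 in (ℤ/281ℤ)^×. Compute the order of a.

280

The order of 83 must divide p − 1 = 280 = 2^3 · 5 · 7.
Divisors: 1, 2, 4, 5, 7, 8, 10, 14, 20, 28, 35, 40, 56, 70, 140, 280.
Check each in increasing order: 83^1 ≡ 83;  83^2 ≡ 145;  83^4 ≡ 231;  83^5 ≡ 65;  83^7 ≡ 152;  83^8 ≡ 252;  83^10 ≡ 10;  83^14 ≡ 62;  83^20 ≡ 100;  83^28 ≡ 191;  83^35 ≡ 89;  83^40 ≡ 165;  83^56 ≡ 232;  83^70 ≡ 53;  83^140 ≡ 280;  83^280 ≡ 1.
Smallest exponent giving 1 is 280.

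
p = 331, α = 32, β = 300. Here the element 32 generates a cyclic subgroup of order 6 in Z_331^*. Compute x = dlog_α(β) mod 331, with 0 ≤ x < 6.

Successive powers of 32 modulo 331:
  32^0=1  32^1=32  32^2=31  32^3=330  32^4=299  32^5=300
So 32^5 ≡ 300 (mod 331), giving x = 5.

5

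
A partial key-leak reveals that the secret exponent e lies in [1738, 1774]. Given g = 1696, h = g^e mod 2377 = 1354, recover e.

1755

Compute 1696^1738 mod 2377 = 1721, then multiply by 1696 repeatedly:
  1696^1738=1721  1696^1739=2237  1696^1740=260  1696^1741=1215  1696^1742=2158
  1696^1743=1765  1696^1744=797  1696^1745=1576  1696^1746=1148  1696^1747=245
  1696^1748=1922  1696^1749=845  1696^1750=2166  1696^1751=1071  1696^1752=388
  1696^1753=1996  1696^1754=368  1696^1755=1354
Found 1354 at exponent 1755.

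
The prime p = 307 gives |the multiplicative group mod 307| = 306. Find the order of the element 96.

The order of 96 must divide p − 1 = 306 = 2 · 3^2 · 17.
Divisors: 1, 2, 3, 6, 9, 17, 18, 34, 51, 102, 153, 306.
Check each in increasing order: 96^1 ≡ 96;  96^2 ≡ 6;  96^3 ≡ 269;  96^6 ≡ 216;  96^9 ≡ 81;  96^17 ≡ 289;  96^18 ≡ 114;  96^34 ≡ 17;  96^51 ≡ 1.
Smallest exponent giving 1 is 51.

51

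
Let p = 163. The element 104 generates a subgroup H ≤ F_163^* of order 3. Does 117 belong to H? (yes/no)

no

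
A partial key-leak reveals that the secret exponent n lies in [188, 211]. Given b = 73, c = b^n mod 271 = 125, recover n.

Compute 73^188 mod 271 = 11, then multiply by 73 repeatedly:
  73^188=11  73^189=261  73^190=83  73^191=97  73^192=35
  73^193=116  73^194=67  73^195=13  73^196=136  73^197=172
  73^198=90  73^199=66  73^200=211  73^201=227  73^202=40
  73^203=210  73^204=154  73^205=131  73^206=78  73^207=3
  73^208=219  73^209=269  73^210=125
Found 125 at exponent 210.

210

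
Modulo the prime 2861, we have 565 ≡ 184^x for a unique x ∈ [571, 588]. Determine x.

Compute 184^571 mod 2861 = 1294, then multiply by 184 repeatedly:
  184^571=1294  184^572=633  184^573=2032  184^574=1958  184^575=2647
  184^576=678  184^577=1729  184^578=565
Found 565 at exponent 578.

578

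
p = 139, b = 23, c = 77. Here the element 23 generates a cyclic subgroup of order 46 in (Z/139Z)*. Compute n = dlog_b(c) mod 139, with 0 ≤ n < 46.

Successive powers of 23 modulo 139:
  23^0=1  23^1=23  23^2=112  23^3=74  23^4=34  23^5=87
  23^6=55  23^7=14  23^8=44  23^9=39  23^10=63  23^11=59
  23^12=106  23^13=75  23^14=57  23^15=60  23^16=129  23^17=48
  23^18=131  23^19=94  23^20=77
So 23^20 ≡ 77 (mod 139), giving n = 20.

20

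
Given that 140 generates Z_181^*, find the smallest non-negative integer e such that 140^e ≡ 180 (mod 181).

Baby-step giant-step with m = ceil(sqrt(180)) = 14.
Baby table (140^j mod 181 for j=0..13):
  0:1  1:140  2:52  3:40  4:170  5:89  6:152  7:103
  8:121  9:107  10:138  11:134  12:117  13:90
Giant step factor: 140^(-14) ≡ 106 (mod 181).
Scan 180·106^i mod 181 for i = 0, 1, …:
  i=0: 180   i=1: 75   i=2: 167   i=3: 145
  i=4: 166   i=5: 39   i=6: 152
Match at i=6, j=6: e = 6·14 + 6 = 90.

90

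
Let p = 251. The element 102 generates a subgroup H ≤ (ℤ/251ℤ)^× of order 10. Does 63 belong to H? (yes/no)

⟨102⟩ has order 10; its elements mod 251 are {1, 20, 32, 102, 113, 138, 149, 219, 231, 250}.
63 is not in this set.

no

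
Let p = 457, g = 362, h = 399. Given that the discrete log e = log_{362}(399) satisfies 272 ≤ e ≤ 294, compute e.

Compute 362^272 mod 457 = 382, then multiply by 362 repeatedly:
  362^272=382  362^273=270  362^274=399
Found 399 at exponent 274.

274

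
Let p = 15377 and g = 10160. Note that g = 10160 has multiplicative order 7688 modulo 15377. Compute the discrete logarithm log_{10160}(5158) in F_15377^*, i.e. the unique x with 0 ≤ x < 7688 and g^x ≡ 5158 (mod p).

Baby-step giant-step with m = ceil(sqrt(7688)) = 88.
Baby table (10160^j mod 15377 for j=0..87):
  0:1  1:10160  2:15176  3:2981  4:9647  5:522  6:13832  7:2717
  8:3005  9:7455  10:11075  11:8491  12:3590  13:156  14:1129  15:14775
  16:3726  17:13363  18:4547  19:5012  20:8673  21:7470  22:9705  23:5476
  24:2174  25:6468  26:8959  27:6977  28:13727  29:12307  30:8733  31:1990
  32:13022  33:15189  34:12045  35:7034  36:8521  37:850  38:9503  39:13674
  40:12022  41:4009  42:13144  43:9172  44:2900  45:1668  46:1426  47:3026
  48:5537  49:6854  50:9584  51:6276  52:11118  53:14815  54:10324  55:5323
  56:771  57:6467  58:14176  59:7178  60:10746  61:2660  62:8211  63:3535
  64:10305  65:12184  66:4590  67:11336  68:30  69:12637  70:9347  71:12545
  72:12624  73:283  74:15158  75:4625  76:13265  77:8372  78:9333  79:8698
  80:61  81:4680  82:3116  83:12694  84:4141  85:1088  86:13394  87:11967
Giant step factor: 10160^(-88) ≡ 7165 (mod 15377).
Scan 5158·7165^i mod 15377 for i = 0, 1, …:
  i=0: 5158   i=1: 6139   i=2: 7715   i=3: 13037
  i=4: 10207   i=5: 143   i=6: 9713   i=7: 12720
  i=8: 14698   i=9: 9474     …   i=26: 8304
  i=27: 4547
Match at i=27, j=18: x = 27·88 + 18 = 2394.

2394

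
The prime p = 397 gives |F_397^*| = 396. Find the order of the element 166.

The order of 166 must divide p − 1 = 396 = 2^2 · 3^2 · 11.
Divisors: 1, 2, 3, 4, 6, 9, 11, 12, 18, 22, 33, 36, 44, 66, 99, 132, 198, 396.
Check each in increasing order: 166^1 ≡ 166;  166^2 ≡ 163;  166^3 ≡ 62;  166^4 ≡ 367;  166^6 ≡ 271;  166^9 ≡ 128;  166^11 ≡ 220;  166^12 ≡ 393;  166^18 ≡ 107;  166^22 ≡ 363;  166^33 ≡ 63;  166^36 ≡ 333;  166^44 ≡ 362;  166^66 ≡ 396;  166^99 ≡ 334;  166^132 ≡ 1.
Smallest exponent giving 1 is 132.

132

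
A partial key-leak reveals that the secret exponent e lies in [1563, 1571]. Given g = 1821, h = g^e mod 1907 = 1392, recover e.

1570

Compute 1821^1563 mod 1907 = 1383, then multiply by 1821 repeatedly:
  1821^1563=1383  1821^1564=1203  1821^1565=1427  1821^1566=1233  1821^1567=754
  1821^1568=1901  1821^1569=516  1821^1570=1392
Found 1392 at exponent 1570.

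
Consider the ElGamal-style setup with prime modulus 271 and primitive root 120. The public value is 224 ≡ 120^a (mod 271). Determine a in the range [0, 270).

78

Baby-step giant-step with m = ceil(sqrt(270)) = 17.
Baby table (120^j mod 271 for j=0..16):
  0:1  1:120  2:37  3:104  4:14  5:54  6:247  7:101
  8:196  9:214  10:206  11:59  12:34  13:15  14:174  15:13
  16:205
Giant step factor: 120^(-17) ≡ 231 (mod 271).
Scan 224·231^i mod 271 for i = 0, 1, …:
  i=0: 224   i=1: 254   i=2: 138   i=3: 171
  i=4: 206
Match at i=4, j=10: a = 4·17 + 10 = 78.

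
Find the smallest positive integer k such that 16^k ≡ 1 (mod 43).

7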